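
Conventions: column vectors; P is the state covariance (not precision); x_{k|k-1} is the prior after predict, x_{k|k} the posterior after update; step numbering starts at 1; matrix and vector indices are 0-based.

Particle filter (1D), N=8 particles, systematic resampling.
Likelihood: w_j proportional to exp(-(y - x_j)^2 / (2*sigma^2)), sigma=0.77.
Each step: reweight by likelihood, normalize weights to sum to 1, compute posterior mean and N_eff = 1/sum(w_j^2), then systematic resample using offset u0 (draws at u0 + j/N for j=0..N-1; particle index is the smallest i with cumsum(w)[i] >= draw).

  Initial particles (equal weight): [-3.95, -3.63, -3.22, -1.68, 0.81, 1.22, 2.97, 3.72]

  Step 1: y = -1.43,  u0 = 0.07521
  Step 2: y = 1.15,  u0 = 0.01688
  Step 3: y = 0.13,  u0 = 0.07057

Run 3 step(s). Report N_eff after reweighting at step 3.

step 1: w=[0.0045, 0.0160, 0.0636, 0.8996, 0.0138, 0.0025, 0.0000, 0.0000]  mean=-1.7776  Neff=1.2288  idx=[2, 3, 3, 3, 3, 3, 3, 3]
step 2: w=[0.0000, 0.1429, 0.1429, 0.1429, 0.1429, 0.1429, 0.1429, 0.1429]  mean=-1.6800  Neff=7.0002  idx=[1, 1, 2, 3, 4, 5, 6, 7]
step 3: w=[0.1250, 0.1250, 0.1250, 0.1250, 0.1250, 0.1250, 0.1250, 0.1250]  mean=-1.6800  Neff=8.0000  idx=[0, 1, 2, 3, 4, 5, 6, 7]

N_eff = 8.0000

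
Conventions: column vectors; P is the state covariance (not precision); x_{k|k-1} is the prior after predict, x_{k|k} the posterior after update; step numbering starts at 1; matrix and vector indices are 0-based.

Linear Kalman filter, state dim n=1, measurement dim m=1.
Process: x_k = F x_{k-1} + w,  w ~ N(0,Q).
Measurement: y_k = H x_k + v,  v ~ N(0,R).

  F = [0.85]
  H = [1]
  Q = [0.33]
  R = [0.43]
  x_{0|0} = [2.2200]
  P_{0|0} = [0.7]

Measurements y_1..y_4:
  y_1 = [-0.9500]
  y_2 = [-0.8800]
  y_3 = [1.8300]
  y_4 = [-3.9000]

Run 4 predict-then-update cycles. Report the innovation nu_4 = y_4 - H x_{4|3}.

innov = [-4.5772]

step 1: x^-=[1.8870]  P^-=[0.8357]  S=[1.2657]  K=[0.6603]  nu=[-2.8370]  x^+=[0.0138]  P^+=[0.2839]
step 2: x^-=[0.0117]  P^-=[0.5351]  S=[0.9651]  K=[0.5545]  nu=[-0.8917]  x^+=[-0.4827]  P^+=[0.2384]
step 3: x^-=[-0.4103]  P^-=[0.5023]  S=[0.9323]  K=[0.5388]  nu=[2.2403]  x^+=[0.7967]  P^+=[0.2317]
step 4: x^-=[0.6772]  P^-=[0.4974]  S=[0.9274]  K=[0.5363]  nu=[-4.5772]  x^+=[-1.7777]  P^+=[0.2306]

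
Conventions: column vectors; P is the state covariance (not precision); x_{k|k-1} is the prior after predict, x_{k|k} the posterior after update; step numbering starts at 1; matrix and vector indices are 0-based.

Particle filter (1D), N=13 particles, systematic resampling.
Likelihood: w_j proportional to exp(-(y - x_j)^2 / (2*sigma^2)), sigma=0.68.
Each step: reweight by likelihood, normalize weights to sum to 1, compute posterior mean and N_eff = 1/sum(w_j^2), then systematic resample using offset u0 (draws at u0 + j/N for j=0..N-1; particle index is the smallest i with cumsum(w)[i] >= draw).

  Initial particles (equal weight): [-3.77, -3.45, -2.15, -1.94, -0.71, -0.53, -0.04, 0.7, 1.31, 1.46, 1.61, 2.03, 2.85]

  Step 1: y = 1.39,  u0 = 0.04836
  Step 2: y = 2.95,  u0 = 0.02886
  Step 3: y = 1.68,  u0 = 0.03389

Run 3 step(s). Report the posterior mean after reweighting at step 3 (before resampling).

post_mean = 1.7373

step 1: w=[0.0000, 0.0000, 0.0000, 0.0000, 0.0019, 0.0042, 0.0248, 0.1354, 0.2250, 0.2254, 0.2150, 0.1455, 0.0226]  mean=1.4202  Neff=5.3090  idx=[7, 7, 8, 8, 8, 9, 9, 9, 10, 10, 10, 11, 11]
step 2: w=[0.0025, 0.0025, 0.0326, 0.0326, 0.0326, 0.0541, 0.0541, 0.0541, 0.0856, 0.0856, 0.0856, 0.2390, 0.2390]  mean=1.7525  Neff=6.7461  idx=[2, 5, 6, 7, 8, 9, 10, 11, 11, 11, 12, 12, 12]
step 3: w=[0.0722, 0.0794, 0.0794, 0.0794, 0.0832, 0.0832, 0.0832, 0.0733, 0.0733, 0.0733, 0.0733, 0.0733, 0.0733]  mean=1.7373  Neff=12.9596  idx=[0, 1, 2, 3, 4, 5, 6, 7, 8, 9, 10, 11, 12]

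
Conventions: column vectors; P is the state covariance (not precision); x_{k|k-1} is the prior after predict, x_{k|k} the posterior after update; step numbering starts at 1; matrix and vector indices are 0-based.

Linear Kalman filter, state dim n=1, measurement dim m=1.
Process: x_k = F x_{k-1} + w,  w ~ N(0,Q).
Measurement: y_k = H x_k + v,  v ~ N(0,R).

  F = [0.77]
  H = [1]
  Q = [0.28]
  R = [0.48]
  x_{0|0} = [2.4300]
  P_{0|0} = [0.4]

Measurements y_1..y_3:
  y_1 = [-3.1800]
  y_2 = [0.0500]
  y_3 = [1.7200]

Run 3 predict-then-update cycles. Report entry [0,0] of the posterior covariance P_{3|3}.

P_post[0,0] = 0.2223

step 1: x^-=[1.8711]  P^-=[0.5172]  S=[0.9972]  K=[0.5186]  nu=[-5.0511]  x^+=[-0.7486]  P^+=[0.2489]
step 2: x^-=[-0.5764]  P^-=[0.4276]  S=[0.9076]  K=[0.4711]  nu=[0.6264]  x^+=[-0.2813]  P^+=[0.2261]
step 3: x^-=[-0.2166]  P^-=[0.4141]  S=[0.8941]  K=[0.4631]  nu=[1.9366]  x^+=[0.6803]  P^+=[0.2223]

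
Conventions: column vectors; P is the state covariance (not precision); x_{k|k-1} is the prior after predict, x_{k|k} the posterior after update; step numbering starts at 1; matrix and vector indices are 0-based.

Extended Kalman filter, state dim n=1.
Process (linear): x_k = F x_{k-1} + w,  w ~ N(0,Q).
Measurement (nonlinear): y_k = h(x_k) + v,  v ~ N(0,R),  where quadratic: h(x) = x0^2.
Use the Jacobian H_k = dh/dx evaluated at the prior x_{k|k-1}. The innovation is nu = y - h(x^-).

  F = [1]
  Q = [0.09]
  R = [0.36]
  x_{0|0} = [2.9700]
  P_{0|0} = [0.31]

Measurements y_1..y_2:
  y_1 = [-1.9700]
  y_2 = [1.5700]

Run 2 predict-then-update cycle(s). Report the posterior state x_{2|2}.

step 1: x^-=[2.9700]  P^-=[0.4000]  H_jac=[5.9400]  S=[14.4734]  K=[0.1642]  nu=[-10.7909]  x^+=[1.1985]  P^+=[0.0099]
step 2: x^-=[1.1985]  P^-=[0.0999]  H_jac=[2.3971]  S=[0.9343]  K=[0.2564]  nu=[0.1335]  x^+=[1.2328]  P^+=[0.0385]

x_post = [1.2328]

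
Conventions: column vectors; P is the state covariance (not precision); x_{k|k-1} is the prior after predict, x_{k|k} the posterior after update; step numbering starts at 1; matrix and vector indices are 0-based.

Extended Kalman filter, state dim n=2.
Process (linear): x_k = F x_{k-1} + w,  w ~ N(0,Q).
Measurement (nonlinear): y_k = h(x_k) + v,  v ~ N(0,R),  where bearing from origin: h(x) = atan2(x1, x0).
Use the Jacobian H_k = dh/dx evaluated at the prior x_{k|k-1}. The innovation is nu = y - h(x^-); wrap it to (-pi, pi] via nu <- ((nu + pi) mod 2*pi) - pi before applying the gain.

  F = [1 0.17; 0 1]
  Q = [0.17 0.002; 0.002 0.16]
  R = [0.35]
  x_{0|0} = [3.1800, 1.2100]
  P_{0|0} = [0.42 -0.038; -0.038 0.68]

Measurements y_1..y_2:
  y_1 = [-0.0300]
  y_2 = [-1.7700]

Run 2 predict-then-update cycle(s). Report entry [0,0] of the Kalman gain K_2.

K[0,0] = -0.0049

step 1: x^-=[3.3857, 1.2100]  P^-=[0.5967 0.0796; 0.0796 0.8400]  H_jac=[-0.0936 0.2619]  S=[0.4089]  K=[-0.0856; 0.5198]  nu=[-0.3732]  x^+=[3.4177, 1.0160]  P^+=[0.5937 0.0978; 0.0978 0.7295]
step 2: x^-=[3.5904, 1.0160]  P^-=[0.8181 0.2238; 0.2238 0.8895]  H_jac=[-0.0730 0.2579]  S=[0.4051]  K=[-0.0049; 0.5259]  nu=[-2.0458]  x^+=[3.6004, -0.0600]  P^+=[0.8181 0.2249; 0.2249 0.7775]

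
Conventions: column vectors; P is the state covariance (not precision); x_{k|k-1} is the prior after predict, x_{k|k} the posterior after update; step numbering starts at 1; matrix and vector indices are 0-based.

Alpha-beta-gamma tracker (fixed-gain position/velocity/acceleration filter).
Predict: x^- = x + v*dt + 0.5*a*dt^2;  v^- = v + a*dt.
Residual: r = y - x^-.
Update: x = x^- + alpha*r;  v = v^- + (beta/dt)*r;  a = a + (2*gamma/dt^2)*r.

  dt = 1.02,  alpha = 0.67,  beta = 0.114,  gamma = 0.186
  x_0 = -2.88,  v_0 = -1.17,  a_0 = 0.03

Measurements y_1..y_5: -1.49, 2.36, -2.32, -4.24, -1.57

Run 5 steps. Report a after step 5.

step 1: x_pred=-4.0578  r=2.5678  x^+=-2.3374  v^+=-0.8524  a^+=0.9481
step 2: x_pred=-2.7136  r=5.0736  x^+=0.6857  v^+=0.6817  a^+=2.7622
step 3: x_pred=2.8180  r=-5.1380  x^+=-0.6245  v^+=2.9250  a^+=0.9251
step 4: x_pred=2.8402  r=-7.0802  x^+=-1.9035  v^+=3.0772  a^+=-1.6065
step 5: x_pred=0.3996  r=-1.9696  x^+=-0.9200  v^+=1.2185  a^+=-2.3107

a_post = -2.3107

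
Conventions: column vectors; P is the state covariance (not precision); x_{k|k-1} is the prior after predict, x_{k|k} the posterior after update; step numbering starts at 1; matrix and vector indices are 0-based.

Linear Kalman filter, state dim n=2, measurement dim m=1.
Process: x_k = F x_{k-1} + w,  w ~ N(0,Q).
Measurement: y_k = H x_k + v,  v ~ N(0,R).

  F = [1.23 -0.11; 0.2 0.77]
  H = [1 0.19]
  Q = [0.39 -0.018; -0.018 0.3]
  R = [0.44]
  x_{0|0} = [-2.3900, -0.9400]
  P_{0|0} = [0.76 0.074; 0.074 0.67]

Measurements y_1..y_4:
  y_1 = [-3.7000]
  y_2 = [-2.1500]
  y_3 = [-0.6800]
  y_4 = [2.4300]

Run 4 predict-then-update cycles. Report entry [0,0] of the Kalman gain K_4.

K[0,0] = 0.6668

step 1: x^-=[-2.8363, -1.2018]  P^-=[1.5279 0.1807; 0.1807 0.7504]  S=[2.0636]  K=[0.7570; 0.1566]  nu=[-0.6354]  x^+=[-3.3173, -1.3013]  P^+=[0.3453 -0.0640; -0.0640 0.6998]
step 2: x^-=[-3.9371, -1.6655]  P^-=[0.9381 -0.0516; -0.0516 0.7090]  S=[1.3841]  K=[0.6707; 0.0601]  nu=[2.1035]  x^+=[-2.5263, -1.5391]  P^+=[0.3155 -0.1073; -0.1073 0.7040]
step 3: x^-=[-2.9380, -1.6904]  P^-=[0.9049 -0.0993; -0.0993 0.6970]  S=[1.3323]  K=[0.6650; 0.0249]  nu=[2.5792]  x^+=[-1.2228, -1.6263]  P^+=[0.3157 -0.1213; -0.1213 0.6961]
step 4: x^-=[-1.3251, -1.4968]  P^-=[0.9088 -0.1116; -0.1116 0.6880]  S=[1.3313]  K=[0.6668; 0.0144]  nu=[4.0395]  x^+=[1.3682, -1.4386]  P^+=[0.3170 -0.1243; -0.1243 0.6877]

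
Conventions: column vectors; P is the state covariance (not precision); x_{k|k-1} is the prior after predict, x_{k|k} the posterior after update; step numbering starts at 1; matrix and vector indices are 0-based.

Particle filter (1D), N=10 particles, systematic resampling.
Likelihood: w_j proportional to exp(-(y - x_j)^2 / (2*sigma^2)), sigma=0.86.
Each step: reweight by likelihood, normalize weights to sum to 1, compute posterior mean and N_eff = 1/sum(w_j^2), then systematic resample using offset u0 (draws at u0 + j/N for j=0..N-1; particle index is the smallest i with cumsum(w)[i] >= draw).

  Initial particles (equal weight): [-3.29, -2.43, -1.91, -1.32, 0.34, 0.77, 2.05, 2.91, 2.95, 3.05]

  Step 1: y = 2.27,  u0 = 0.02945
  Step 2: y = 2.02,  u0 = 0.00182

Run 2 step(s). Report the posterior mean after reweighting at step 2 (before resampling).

post_mean = 2.4346

step 1: w=[0.0000, 0.0000, 0.0000, 0.0000, 0.0236, 0.0639, 0.2830, 0.2217, 0.2139, 0.1938]  mean=2.5048  Neff=4.6034  idx=[5, 6, 6, 6, 7, 7, 8, 8, 9, 9]
step 2: w=[0.0526, 0.1513, 0.1513, 0.1513, 0.0886, 0.0886, 0.0843, 0.0843, 0.0739, 0.0739]  mean=2.4346  Neff=8.9094  idx=[0, 1, 1, 2, 3, 3, 5, 6, 7, 8]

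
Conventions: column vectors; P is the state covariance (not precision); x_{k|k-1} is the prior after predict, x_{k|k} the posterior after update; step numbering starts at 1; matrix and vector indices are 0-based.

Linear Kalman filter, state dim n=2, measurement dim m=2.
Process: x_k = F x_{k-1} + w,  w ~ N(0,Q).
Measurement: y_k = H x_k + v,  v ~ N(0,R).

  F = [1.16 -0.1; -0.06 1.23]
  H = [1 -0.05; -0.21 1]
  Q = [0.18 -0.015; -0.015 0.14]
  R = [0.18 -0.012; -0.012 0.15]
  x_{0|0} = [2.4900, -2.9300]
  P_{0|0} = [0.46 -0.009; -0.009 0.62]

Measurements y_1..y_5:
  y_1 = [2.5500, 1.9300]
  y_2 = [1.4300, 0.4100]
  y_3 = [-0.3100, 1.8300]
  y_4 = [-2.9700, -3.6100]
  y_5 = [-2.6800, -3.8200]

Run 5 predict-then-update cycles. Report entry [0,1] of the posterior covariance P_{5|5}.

step 1: x^-=[3.1814, -3.7533]  P^-=[0.8073 -0.1362; -0.1362 1.0810]  S=[1.0036 -0.3732; -0.3732 1.3238]  K=[0.8102 -0.0025; 0.1364 0.8767]  nu=[-0.8191, 6.3514]  x^+=[2.5017, 1.7029]  P^+=[0.1469 0.0207; 0.0207 0.1342]
step 2: x^-=[2.7317, 1.9445]  P^-=[0.3742 -0.0120; -0.0120 0.3405]  S=[0.5563 -0.1197; -0.1197 0.5121]  K=[0.6694 -0.0204; 0.0969 0.6926]  nu=[-1.2045, -0.9608]  x^+=[1.9450, 1.1623]  P^+=[0.1215 0.0144; 0.0144 0.1058]
step 3: x^-=[2.1400, 1.3130]  P^-=[0.3411 -0.0158; -0.0158 0.2983]  S=[0.5235 -0.1145; -0.1145 0.4700]  K=[0.6470 -0.0284; 0.0863 0.6628]  nu=[-2.3843, 0.9664]  x^+=[0.5699, 1.7477]  P^+=[0.1174 0.0126; 0.0126 0.1010]
step 4: x^-=[0.4863, 2.1155]  P^-=[0.3361 -0.0175; -0.0175 0.2914]  S=[0.5186 -0.1148; -0.1148 0.4636]  K=[0.6430 -0.0307; 0.0837 0.6573]  nu=[-3.3505, -5.6233]  x^+=[-1.4954, -1.8611]  P^+=[0.1167 0.0122; 0.0122 0.1001]
step 5: x^-=[-1.5485, -2.1994]  P^-=[0.3352 -0.0180; -0.0180 0.2901]  S=[0.5178 -0.1151; -0.1151 0.4625]  K=[0.6423 -0.0313; 0.0831 0.6562]  nu=[-1.2414, -1.9458]  x^+=[-2.2850, -3.5794]  P^+=[0.1166 0.0121; 0.0121 0.1000]

P_post[0,1] = 0.0121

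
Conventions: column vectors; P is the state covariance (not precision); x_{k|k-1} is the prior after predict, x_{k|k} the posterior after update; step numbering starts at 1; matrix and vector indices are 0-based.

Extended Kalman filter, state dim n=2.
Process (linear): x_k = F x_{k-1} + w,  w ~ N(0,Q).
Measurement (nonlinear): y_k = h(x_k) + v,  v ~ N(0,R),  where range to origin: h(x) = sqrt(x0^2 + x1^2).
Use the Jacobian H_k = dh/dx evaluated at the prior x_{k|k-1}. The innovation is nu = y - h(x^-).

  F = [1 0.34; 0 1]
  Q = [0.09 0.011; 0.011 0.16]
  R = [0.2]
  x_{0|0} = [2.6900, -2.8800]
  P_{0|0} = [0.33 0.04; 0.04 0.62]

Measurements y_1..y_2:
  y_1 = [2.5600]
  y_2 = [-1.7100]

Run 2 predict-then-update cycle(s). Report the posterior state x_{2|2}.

step 1: x^-=[1.7108, -2.8800]  P^-=[0.5189 0.2618; 0.2618 0.7800]  H_jac=[0.5107 -0.8597]  S=[0.6820]  K=[0.0585; -0.7873]  nu=[-0.7898]  x^+=[1.6646, -2.2582]  P^+=[0.5165 0.2932; 0.2932 0.3573]
step 2: x^-=[0.8968, -2.2582]  P^-=[0.8472 0.4257; 0.4257 0.5173]  H_jac=[0.3691 -0.9294]  S=[0.4702]  K=[-0.1764; -0.6884]  nu=[-4.1398]  x^+=[1.6271, 0.5915]  P^+=[0.8326 0.3686; 0.3686 0.2945]

x_post = [1.6271, 0.5915]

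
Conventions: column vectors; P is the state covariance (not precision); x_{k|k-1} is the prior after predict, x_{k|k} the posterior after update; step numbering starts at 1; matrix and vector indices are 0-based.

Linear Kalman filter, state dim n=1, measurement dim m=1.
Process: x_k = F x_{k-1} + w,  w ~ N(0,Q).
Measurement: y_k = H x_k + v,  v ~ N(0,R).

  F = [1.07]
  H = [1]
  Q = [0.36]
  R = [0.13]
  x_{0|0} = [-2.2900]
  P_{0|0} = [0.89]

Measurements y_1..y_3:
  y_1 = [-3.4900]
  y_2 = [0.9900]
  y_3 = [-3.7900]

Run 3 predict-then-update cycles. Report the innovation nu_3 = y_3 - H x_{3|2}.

step 1: x^-=[-2.4503]  P^-=[1.3790]  S=[1.5090]  K=[0.9138]  nu=[-1.0397]  x^+=[-3.4004]  P^+=[0.1188]
step 2: x^-=[-3.6385]  P^-=[0.4960]  S=[0.6260]  K=[0.7923]  nu=[4.6285]  x^+=[0.0288]  P^+=[0.1030]
step 3: x^-=[0.0309]  P^-=[0.4779]  S=[0.6079]  K=[0.7862]  nu=[-3.8209]  x^+=[-2.9729]  P^+=[0.1022]

innov = [-3.8209]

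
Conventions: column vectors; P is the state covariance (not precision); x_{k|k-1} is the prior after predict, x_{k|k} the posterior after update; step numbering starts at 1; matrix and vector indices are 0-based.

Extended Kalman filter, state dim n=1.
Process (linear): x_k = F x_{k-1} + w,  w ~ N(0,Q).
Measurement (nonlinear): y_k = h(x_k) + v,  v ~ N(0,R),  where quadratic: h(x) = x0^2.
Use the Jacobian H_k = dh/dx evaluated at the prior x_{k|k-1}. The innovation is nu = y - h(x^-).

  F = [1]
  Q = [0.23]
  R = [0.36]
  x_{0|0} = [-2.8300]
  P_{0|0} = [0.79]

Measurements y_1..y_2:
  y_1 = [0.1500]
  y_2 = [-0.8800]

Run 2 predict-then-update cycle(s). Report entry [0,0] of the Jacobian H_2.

H_jac[0,0] = -2.9133

step 1: x^-=[-2.8300]  P^-=[1.0200]  H_jac=[-5.6600]  S=[33.0363]  K=[-0.1748]  nu=[-7.8589]  x^+=[-1.4566]  P^+=[0.0111]
step 2: x^-=[-1.4566]  P^-=[0.2411]  H_jac=[-2.9133]  S=[2.4064]  K=[-0.2919]  nu=[-3.0018]  x^+=[-0.5804]  P^+=[0.0361]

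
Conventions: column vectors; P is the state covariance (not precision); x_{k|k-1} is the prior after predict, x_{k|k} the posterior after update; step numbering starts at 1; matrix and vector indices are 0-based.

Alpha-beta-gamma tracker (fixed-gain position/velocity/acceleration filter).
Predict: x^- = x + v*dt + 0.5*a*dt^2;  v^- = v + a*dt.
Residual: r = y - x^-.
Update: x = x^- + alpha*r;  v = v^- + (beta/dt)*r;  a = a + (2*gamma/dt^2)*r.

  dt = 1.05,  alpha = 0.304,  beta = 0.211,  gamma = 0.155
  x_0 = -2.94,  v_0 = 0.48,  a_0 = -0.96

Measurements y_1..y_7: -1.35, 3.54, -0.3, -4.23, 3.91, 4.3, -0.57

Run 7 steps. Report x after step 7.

step 1: x_pred=-2.9652  r=1.6152  x^+=-2.4742  v^+=-0.2034  a^+=-0.5058
step 2: x_pred=-2.9666  r=6.5066  x^+=-0.9886  v^+=0.5730  a^+=1.3237
step 3: x_pred=0.3427  r=-0.6427  x^+=0.1473  v^+=1.8337  a^+=1.1430
step 4: x_pred=2.7027  r=-6.9327  x^+=0.5952  v^+=1.6407  a^+=-0.8064
step 5: x_pred=1.8734  r=2.0366  x^+=2.4925  v^+=1.2032  a^+=-0.2337
step 6: x_pred=3.6271  r=0.6729  x^+=3.8316  v^+=1.0931  a^+=-0.0445
step 7: x_pred=4.9548  r=-5.5248  x^+=3.2753  v^+=-0.0639  a^+=-1.5980

x_post = 3.2753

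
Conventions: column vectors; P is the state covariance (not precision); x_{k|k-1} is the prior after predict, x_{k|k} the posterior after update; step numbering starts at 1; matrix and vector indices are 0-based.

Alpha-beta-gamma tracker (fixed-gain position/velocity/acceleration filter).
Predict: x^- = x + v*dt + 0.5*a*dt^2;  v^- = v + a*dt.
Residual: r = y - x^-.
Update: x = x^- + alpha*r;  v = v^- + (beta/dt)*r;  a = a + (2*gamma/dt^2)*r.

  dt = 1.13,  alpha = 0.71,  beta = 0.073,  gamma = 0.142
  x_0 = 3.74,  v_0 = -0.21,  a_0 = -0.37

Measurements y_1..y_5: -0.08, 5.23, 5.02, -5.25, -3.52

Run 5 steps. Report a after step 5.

a_post = -0.7826

step 1: x_pred=3.2665  r=-3.3465  x^+=0.8905  v^+=-0.8443  a^+=-1.1143
step 2: x_pred=-0.7750  r=6.0050  x^+=3.4886  v^+=-1.7155  a^+=0.2213
step 3: x_pred=1.6913  r=3.3287  x^+=4.0547  v^+=-1.2504  a^+=0.9616
step 4: x_pred=3.2557  r=-8.5057  x^+=-2.7834  v^+=-0.7132  a^+=-0.9301
step 5: x_pred=-4.1832  r=0.6632  x^+=-3.7123  v^+=-1.7215  a^+=-0.7826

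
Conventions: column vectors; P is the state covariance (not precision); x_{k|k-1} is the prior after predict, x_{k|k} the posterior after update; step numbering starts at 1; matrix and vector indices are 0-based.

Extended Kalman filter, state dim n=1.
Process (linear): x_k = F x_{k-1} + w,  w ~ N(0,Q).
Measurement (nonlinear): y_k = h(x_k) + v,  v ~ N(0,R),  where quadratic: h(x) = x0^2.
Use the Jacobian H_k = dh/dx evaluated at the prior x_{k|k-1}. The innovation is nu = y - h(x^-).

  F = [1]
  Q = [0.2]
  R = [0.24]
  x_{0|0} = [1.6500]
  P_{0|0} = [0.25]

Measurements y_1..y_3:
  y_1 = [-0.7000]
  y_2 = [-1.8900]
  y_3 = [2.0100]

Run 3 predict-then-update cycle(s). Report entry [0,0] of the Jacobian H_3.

step 1: x^-=[1.6500]  P^-=[0.4500]  H_jac=[3.3000]  S=[5.1405]  K=[0.2889]  nu=[-3.4225]  x^+=[0.6613]  P^+=[0.0210]
step 2: x^-=[0.6613]  P^-=[0.2210]  H_jac=[1.3226]  S=[0.6266]  K=[0.4665]  nu=[-2.3273]  x^+=[-0.4244]  P^+=[0.0847]
step 3: x^-=[-0.4244]  P^-=[0.2847]  H_jac=[-0.8488]  S=[0.4451]  K=[-0.5428]  nu=[1.8299]  x^+=[-1.4177]  P^+=[0.1535]

H_jac[0,0] = -0.8488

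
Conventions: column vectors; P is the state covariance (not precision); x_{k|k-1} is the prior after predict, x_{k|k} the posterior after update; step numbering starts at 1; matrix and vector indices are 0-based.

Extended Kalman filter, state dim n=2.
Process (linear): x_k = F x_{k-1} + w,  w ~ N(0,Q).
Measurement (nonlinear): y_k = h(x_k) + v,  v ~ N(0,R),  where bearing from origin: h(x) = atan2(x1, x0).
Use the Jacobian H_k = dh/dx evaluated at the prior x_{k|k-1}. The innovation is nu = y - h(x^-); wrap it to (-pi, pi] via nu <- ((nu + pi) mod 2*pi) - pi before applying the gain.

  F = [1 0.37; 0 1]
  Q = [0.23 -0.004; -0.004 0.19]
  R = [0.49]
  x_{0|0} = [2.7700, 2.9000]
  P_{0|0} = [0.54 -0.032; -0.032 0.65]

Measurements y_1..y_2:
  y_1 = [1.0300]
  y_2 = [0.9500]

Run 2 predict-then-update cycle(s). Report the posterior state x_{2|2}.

x_post = [4.8603, 3.0654]

step 1: x^-=[3.8430, 2.9000]  P^-=[0.8353 0.2045; 0.2045 0.8400]  H_jac=[-0.1251 0.1658]  S=[0.5177]  K=[-0.1364; 0.2196]  nu=[0.3835]  x^+=[3.7907, 2.9842]  P^+=[0.8257 0.2200; 0.2200 0.8150]
step 2: x^-=[4.8949, 2.9842]  P^-=[1.3301 0.5176; 0.5176 1.0050]  H_jac=[-0.0908 0.1489]  S=[0.5093]  K=[-0.0858; 0.2016]  nu=[0.4025]  x^+=[4.8603, 3.0654]  P^+=[1.3263 0.5264; 0.5264 0.9843]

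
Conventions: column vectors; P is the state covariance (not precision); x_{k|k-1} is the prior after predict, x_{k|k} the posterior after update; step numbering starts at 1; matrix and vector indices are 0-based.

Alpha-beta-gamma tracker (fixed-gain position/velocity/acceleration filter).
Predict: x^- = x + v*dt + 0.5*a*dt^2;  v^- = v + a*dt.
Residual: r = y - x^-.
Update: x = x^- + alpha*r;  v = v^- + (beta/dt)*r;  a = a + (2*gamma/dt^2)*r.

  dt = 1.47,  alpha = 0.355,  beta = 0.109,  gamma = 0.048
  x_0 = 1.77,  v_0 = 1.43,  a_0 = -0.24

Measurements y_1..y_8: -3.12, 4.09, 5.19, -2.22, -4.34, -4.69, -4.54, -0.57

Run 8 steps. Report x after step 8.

step 1: x_pred=3.6128  r=-6.7328  x^+=1.2227  v^+=0.5780  a^+=-0.5391
step 2: x_pred=1.4898  r=2.6002  x^+=2.4129  v^+=-0.0217  a^+=-0.4236
step 3: x_pred=1.9233  r=3.2667  x^+=3.0829  v^+=-0.4022  a^+=-0.2785
step 4: x_pred=2.1909  r=-4.4109  x^+=0.6250  v^+=-1.1386  a^+=-0.4744
step 5: x_pred=-1.5613  r=-2.7787  x^+=-2.5477  v^+=-2.0420  a^+=-0.5979
step 6: x_pred=-6.1955  r=1.5055  x^+=-5.6610  v^+=-2.8093  a^+=-0.5310
step 7: x_pred=-10.3644  r=5.8244  x^+=-8.2967  v^+=-3.1579  a^+=-0.2722
step 8: x_pred=-13.2330  r=12.6630  x^+=-8.7376  v^+=-2.6192  a^+=0.2903

x_post = -8.7376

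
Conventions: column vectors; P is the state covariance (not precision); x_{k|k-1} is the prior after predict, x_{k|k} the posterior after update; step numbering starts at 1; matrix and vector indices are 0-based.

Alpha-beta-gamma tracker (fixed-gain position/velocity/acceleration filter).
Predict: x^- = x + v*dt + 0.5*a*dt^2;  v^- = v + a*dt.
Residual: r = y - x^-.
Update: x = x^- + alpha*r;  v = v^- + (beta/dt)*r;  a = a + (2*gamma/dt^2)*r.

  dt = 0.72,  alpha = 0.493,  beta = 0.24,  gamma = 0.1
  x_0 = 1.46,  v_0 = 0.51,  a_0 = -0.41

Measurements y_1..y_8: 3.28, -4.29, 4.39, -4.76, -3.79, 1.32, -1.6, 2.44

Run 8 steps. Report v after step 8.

step 1: x_pred=1.7209  r=1.5591  x^+=2.4896  v^+=0.7345  a^+=0.1915
step 2: x_pred=3.0680  r=-7.3580  x^+=-0.5595  v^+=-1.5803  a^+=-2.6472
step 3: x_pred=-2.3835  r=6.7735  x^+=0.9558  v^+=-1.2285  a^+=-0.0340
step 4: x_pred=0.0625  r=-4.8225  x^+=-2.3150  v^+=-2.8605  a^+=-1.8946
step 5: x_pred=-4.8656  r=1.0756  x^+=-4.3353  v^+=-3.8660  a^+=-1.4796
step 6: x_pred=-7.5024  r=8.8224  x^+=-3.1530  v^+=-1.9905  a^+=1.9241
step 7: x_pred=-4.0874  r=2.4874  x^+=-2.8611  v^+=0.2240  a^+=2.8838
step 8: x_pred=-1.9524  r=4.3924  x^+=0.2131  v^+=3.7644  a^+=4.5784

v_post = 3.7644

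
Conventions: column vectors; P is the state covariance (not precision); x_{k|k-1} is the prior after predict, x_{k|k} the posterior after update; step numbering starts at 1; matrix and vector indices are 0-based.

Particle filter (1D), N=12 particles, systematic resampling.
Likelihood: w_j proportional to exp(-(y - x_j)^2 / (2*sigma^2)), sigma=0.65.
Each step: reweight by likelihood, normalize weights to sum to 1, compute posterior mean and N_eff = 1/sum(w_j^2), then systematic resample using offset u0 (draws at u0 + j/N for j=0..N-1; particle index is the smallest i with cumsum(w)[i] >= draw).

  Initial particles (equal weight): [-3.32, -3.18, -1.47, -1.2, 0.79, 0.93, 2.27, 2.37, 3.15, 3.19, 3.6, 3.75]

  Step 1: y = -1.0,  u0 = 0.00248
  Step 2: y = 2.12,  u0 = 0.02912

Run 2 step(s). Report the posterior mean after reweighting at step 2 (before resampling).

step 1: w=[0.0010, 0.0020, 0.4365, 0.5408, 0.0128, 0.0069, 0.0000, 0.0000, 0.0000, 0.0000, 0.0000, 0.0000]  mean=-1.2838  Neff=2.0696  idx=[1, 2, 2, 2, 2, 2, 3, 3, 3, 3, 3, 3]
step 2: w=[0.0000, 0.0168, 0.0168, 0.0168, 0.0168, 0.0168, 0.1527, 0.1527, 0.1527, 0.1527, 0.1527, 0.1527]  mean=-1.2227  Neff=7.0784  idx=[2, 6, 6, 7, 7, 8, 8, 9, 10, 10, 11, 11]

post_mean = -1.2227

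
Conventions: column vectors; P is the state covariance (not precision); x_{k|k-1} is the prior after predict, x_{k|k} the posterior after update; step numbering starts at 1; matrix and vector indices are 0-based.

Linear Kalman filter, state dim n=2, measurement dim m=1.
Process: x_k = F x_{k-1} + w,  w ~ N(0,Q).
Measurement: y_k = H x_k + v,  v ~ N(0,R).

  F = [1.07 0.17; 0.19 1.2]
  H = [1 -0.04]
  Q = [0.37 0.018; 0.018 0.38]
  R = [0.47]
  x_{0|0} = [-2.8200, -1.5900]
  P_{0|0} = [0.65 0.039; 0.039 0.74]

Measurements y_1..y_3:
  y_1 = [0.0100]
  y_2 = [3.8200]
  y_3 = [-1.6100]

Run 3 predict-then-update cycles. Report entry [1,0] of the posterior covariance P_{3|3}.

step 1: x^-=[-3.2877, -2.4438]  P^-=[1.1498 0.3524; 0.3524 1.4868]  S=[1.5939]  K=[0.7125; 0.1838]  nu=[3.1999]  x^+=[-1.0078, -1.8556]  P^+=[0.3406 0.1437; 0.1437 1.4330]
step 2: x^-=[-1.3938, -2.4183]  P^-=[0.8537 0.5687; 0.5687 2.5213]  S=[1.2822]  K=[0.6480; 0.3649]  nu=[5.1171]  x^+=[1.9223, -0.5510]  P^+=[0.3152 0.2655; 0.2655 2.3506]
step 3: x^-=[1.9632, -0.2960]  P^-=[0.8954 0.9111; 0.9111 3.8973]  S=[1.2988]  K=[0.6614; 0.5815]  nu=[-3.5850]  x^+=[-0.4079, -2.3807]  P^+=[0.3273 0.4116; 0.4116 3.4582]

P_post[1,0] = 0.4116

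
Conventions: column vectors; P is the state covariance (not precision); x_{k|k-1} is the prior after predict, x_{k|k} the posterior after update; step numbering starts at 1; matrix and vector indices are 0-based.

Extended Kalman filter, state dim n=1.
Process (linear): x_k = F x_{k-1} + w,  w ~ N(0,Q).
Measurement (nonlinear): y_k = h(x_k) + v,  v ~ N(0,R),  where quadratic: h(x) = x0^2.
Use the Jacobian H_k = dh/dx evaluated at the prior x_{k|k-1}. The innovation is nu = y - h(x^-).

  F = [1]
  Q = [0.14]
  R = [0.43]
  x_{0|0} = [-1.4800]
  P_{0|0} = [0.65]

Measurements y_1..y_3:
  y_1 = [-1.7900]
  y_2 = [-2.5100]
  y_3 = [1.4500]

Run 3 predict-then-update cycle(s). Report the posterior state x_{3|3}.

step 1: x^-=[-1.4800]  P^-=[0.7900]  H_jac=[-2.9600]  S=[7.3517]  K=[-0.3181]  nu=[-3.9804]  x^+=[-0.2139]  P^+=[0.0462]
step 2: x^-=[-0.2139]  P^-=[0.1862]  H_jac=[-0.4278]  S=[0.4641]  K=[-0.1717]  nu=[-2.5558]  x^+=[0.2248]  P^+=[0.1725]
step 3: x^-=[0.2248]  P^-=[0.3125]  H_jac=[0.4496]  S=[0.4932]  K=[0.2849]  nu=[1.3995]  x^+=[0.6236]  P^+=[0.2725]

x_post = [0.6236]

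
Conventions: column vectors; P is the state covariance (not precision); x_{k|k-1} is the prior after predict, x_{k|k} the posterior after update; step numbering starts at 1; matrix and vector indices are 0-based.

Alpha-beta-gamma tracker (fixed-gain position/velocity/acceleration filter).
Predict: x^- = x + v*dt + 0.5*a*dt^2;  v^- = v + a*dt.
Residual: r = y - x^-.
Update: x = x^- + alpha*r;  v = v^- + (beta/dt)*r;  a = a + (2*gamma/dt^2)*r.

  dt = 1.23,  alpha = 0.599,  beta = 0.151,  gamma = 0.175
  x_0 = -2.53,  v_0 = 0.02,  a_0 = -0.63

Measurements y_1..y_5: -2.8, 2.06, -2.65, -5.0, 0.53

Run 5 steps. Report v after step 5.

v_post = 0.1585

step 1: x_pred=-2.9820  r=0.1820  x^+=-2.8730  v^+=-0.7326  a^+=-0.5879
step 2: x_pred=-4.2187  r=6.2787  x^+=-0.4578  v^+=-0.6849  a^+=0.8646
step 3: x_pred=-0.6461  r=-2.0039  x^+=-1.8464  v^+=0.1326  a^+=0.4011
step 4: x_pred=-1.3799  r=-3.6201  x^+=-3.5484  v^+=0.1815  a^+=-0.4364
step 5: x_pred=-3.6552  r=4.1852  x^+=-1.1483  v^+=0.1585  a^+=0.5318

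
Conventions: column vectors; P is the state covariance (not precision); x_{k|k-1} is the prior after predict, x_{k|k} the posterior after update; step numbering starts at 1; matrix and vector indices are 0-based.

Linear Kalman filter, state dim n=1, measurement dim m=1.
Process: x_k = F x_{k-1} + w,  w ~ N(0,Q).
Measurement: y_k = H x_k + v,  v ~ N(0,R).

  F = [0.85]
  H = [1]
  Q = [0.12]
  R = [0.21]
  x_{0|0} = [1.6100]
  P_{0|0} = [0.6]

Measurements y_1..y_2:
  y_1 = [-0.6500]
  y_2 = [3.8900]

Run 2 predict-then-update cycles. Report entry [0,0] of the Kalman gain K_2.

step 1: x^-=[1.3685]  P^-=[0.5535]  S=[0.7635]  K=[0.7250]  nu=[-2.0185]  x^+=[-0.0948]  P^+=[0.1522]
step 2: x^-=[-0.0806]  P^-=[0.2300]  S=[0.4400]  K=[0.5227]  nu=[3.9706]  x^+=[1.9949]  P^+=[0.1098]

K[0,0] = 0.5227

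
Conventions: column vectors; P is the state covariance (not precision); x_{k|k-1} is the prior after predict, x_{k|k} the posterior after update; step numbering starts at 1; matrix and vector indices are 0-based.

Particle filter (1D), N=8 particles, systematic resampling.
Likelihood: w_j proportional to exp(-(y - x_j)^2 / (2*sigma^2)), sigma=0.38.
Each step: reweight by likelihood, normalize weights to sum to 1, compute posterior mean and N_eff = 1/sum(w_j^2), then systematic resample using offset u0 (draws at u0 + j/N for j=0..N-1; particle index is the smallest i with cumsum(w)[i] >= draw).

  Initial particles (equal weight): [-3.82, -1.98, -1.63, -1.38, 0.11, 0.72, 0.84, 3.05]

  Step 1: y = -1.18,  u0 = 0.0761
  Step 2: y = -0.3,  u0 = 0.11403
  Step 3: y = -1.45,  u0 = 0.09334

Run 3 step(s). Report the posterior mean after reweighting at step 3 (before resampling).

step 1: w=[0.0000, 0.0737, 0.3354, 0.5887, 0.0021, 0.0000, 0.0000, 0.0000]  mean=-1.5049  Neff=2.1526  idx=[2, 2, 2, 3, 3, 3, 3, 3]
step 2: w=[0.0231, 0.0231, 0.0231, 0.1861, 0.1861, 0.1861, 0.1861, 0.1861]  mean=-1.3973  Neff=5.7198  idx=[3, 3, 4, 5, 5, 6, 7, 7]
step 3: w=[0.1250, 0.1250, 0.1250, 0.1250, 0.1250, 0.1250, 0.1250, 0.1250]  mean=-1.3800  Neff=8.0000  idx=[0, 1, 2, 3, 4, 5, 6, 7]

post_mean = -1.3800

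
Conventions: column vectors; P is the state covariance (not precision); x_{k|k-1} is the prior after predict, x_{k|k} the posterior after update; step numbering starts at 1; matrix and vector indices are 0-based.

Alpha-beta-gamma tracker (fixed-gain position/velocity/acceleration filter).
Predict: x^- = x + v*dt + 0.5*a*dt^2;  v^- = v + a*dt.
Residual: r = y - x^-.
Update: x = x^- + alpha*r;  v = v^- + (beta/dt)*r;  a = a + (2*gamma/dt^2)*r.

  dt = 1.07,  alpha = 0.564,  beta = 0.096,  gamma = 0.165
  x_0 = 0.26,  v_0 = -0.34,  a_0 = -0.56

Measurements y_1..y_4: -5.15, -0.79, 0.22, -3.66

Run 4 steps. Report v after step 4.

step 1: x_pred=-0.4244  r=-4.7256  x^+=-3.0896  v^+=-1.3632  a^+=-1.9221
step 2: x_pred=-5.6485  r=4.8585  x^+=-2.9083  v^+=-2.9839  a^+=-0.5217
step 3: x_pred=-6.3997  r=6.6197  x^+=-2.6662  v^+=-2.9482  a^+=1.3863
step 4: x_pred=-5.0272  r=1.3672  x^+=-4.2561  v^+=-1.3421  a^+=1.7804

v_post = -1.3421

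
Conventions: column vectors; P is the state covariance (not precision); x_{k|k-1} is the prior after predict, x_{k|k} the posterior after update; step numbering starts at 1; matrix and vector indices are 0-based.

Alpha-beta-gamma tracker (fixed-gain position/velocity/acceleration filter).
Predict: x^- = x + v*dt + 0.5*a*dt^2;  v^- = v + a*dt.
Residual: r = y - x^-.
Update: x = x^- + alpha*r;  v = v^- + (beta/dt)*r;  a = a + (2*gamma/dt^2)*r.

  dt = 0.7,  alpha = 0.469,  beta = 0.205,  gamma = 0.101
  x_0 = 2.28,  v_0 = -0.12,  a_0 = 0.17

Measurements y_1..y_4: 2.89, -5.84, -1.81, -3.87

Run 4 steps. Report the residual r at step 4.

step 1: x_pred=2.2376  r=0.6524  x^+=2.5436  v^+=0.1900  a^+=0.4389
step 2: x_pred=2.7842  r=-8.6242  x^+=-1.2606  v^+=-2.0284  a^+=-3.1163
step 3: x_pred=-3.4439  r=1.6339  x^+=-2.6776  v^+=-3.7313  a^+=-2.4428
step 4: x_pred=-5.8880  r=2.0180  x^+=-4.9416  v^+=-4.8502  a^+=-1.6109

resid = 2.0180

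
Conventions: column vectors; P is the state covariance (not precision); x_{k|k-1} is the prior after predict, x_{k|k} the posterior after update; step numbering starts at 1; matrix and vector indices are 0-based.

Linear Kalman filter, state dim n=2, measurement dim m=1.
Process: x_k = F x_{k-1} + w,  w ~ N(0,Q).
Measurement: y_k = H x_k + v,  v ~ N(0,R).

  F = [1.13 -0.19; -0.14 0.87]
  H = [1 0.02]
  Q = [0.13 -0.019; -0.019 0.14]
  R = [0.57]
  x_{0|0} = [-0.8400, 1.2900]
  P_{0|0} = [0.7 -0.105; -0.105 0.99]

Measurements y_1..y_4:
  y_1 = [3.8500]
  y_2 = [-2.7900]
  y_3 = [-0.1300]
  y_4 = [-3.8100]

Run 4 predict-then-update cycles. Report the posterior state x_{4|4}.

step 1: x^-=[-1.1943, 1.2399]  P^-=[1.1047 -0.3994; -0.3994 0.9286]  S=[1.6591]  K=[0.6610; -0.2295]  nu=[5.0195]  x^+=[2.1237, 0.0877]  P^+=[0.3797 -0.1477; -0.1477 0.8412]
step 2: x^-=[2.3831, -0.2210]  P^-=[0.7087 -0.3672; -0.3672 0.8201]  S=[1.2643]  K=[0.5547; -0.2775]  nu=[-5.1687]  x^+=[-0.4840, 1.2132]  P^+=[0.3196 -0.1726; -0.1726 0.7228]
step 3: x^-=[-0.7774, 1.1232]  P^-=[0.6384 -0.3633; -0.3633 0.7354]  S=[1.1941]  K=[0.5285; -0.2920]  nu=[0.6250]  x^+=[-0.4471, 0.9408]  P^+=[0.3048 -0.1791; -0.1791 0.6336]
step 4: x^-=[-0.6840, 0.8811]  P^-=[0.6190 -0.3528; -0.3528 0.6692]  S=[1.1752]  K=[0.5207; -0.2888]  nu=[-3.1436]  x^+=[-2.3210, 1.7890]  P^+=[0.3003 -0.1760; -0.1760 0.5712]

x_post = [-2.3210, 1.7890]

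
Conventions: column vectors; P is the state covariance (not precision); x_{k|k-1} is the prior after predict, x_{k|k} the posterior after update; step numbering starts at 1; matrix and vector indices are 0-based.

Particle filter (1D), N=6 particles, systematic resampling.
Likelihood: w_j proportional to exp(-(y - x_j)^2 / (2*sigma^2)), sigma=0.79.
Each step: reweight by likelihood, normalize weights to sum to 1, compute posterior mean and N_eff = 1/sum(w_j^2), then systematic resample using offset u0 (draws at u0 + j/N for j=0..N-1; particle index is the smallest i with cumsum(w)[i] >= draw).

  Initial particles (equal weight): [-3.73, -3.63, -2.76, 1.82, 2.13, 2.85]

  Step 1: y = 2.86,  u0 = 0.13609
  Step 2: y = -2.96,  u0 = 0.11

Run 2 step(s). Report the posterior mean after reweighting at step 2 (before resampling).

step 1: w=[0.0000, 0.0000, 0.0000, 0.2028, 0.3148, 0.4824]  mean=2.4144  Neff=2.6815  idx=[3, 4, 4, 5, 5, 5]
step 2: w=[0.8526, 0.0735, 0.0735, 0.0001, 0.0001, 0.0001]  mean=1.8660  Neff=1.3554  idx=[0, 0, 0, 0, 0, 2]

post_mean = 1.8660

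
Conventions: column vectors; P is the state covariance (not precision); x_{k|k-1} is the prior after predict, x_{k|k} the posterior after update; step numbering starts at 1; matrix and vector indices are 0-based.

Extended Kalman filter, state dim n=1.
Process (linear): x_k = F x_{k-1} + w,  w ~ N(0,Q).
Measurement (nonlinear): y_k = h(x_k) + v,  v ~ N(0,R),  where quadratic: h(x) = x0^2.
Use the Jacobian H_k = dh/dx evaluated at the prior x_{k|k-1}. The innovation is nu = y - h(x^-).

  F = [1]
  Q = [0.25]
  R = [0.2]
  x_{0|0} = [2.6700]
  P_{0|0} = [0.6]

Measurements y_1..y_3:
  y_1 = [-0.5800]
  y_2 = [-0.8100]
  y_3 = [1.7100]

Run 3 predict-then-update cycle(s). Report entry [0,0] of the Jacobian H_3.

step 1: x^-=[2.6700]  P^-=[0.8500]  H_jac=[5.3400]  S=[24.4383]  K=[0.1857]  nu=[-7.7089]  x^+=[1.2382]  P^+=[0.0070]
step 2: x^-=[1.2382]  P^-=[0.2570]  H_jac=[2.4764]  S=[1.7758]  K=[0.3583]  nu=[-2.3431]  x^+=[0.3986]  P^+=[0.0289]
step 3: x^-=[0.3986]  P^-=[0.2789]  H_jac=[0.7972]  S=[0.3773]  K=[0.5894]  nu=[1.5511]  x^+=[1.3128]  P^+=[0.1479]

H_jac[0,0] = 0.7972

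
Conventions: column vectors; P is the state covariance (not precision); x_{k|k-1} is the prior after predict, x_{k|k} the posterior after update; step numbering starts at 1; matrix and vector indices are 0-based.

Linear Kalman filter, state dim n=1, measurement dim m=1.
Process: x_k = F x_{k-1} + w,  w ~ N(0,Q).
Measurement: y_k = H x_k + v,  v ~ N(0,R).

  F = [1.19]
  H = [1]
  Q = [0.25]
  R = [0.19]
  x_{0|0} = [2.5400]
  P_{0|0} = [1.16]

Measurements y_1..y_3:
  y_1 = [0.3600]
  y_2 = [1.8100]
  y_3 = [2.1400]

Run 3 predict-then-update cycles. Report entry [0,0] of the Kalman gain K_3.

step 1: x^-=[3.0226]  P^-=[1.8927]  S=[2.0827]  K=[0.9088]  nu=[-2.6626]  x^+=[0.6029]  P^+=[0.1727]
step 2: x^-=[0.7175]  P^-=[0.4945]  S=[0.6845]  K=[0.7224]  nu=[1.0925]  x^+=[1.5067]  P^+=[0.1373]
step 3: x^-=[1.7930]  P^-=[0.4444]  S=[0.6344]  K=[0.7005]  nu=[0.3470]  x^+=[2.0361]  P^+=[0.1331]

K[0,0] = 0.7005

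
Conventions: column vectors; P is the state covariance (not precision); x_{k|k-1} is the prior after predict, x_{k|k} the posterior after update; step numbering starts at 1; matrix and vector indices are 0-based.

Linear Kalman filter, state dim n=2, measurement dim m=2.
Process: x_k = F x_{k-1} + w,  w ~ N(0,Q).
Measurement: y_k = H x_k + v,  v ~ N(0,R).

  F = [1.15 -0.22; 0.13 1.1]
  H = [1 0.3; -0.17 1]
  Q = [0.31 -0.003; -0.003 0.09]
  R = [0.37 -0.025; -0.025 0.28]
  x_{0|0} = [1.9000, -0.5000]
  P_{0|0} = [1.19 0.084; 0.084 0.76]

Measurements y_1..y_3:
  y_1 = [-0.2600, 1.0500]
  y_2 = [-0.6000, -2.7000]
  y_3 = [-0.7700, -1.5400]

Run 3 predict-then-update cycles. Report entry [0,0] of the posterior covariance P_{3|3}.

P_post[0,0] = 0.2363

step 1: x^-=[2.2950, -0.3030]  P^-=[1.8781 0.0948; 0.0948 1.0537]  S=[2.3998 0.0619; 0.0619 1.3558]  K=[0.7997 -0.2020; 0.1517 0.7584]  nu=[-2.4641, 1.7431]  x^+=[-0.0276, 0.6452]  P^+=[0.3082 -0.0242; -0.0242 0.2045]
step 2: x^-=[-0.1737, 0.7062]  P^-=[0.7397 -0.0363; -0.0363 0.3357]  S=[1.1181 -0.0845; -0.0845 0.6494]  K=[0.6392 -0.1664; 0.0984 0.5392]  nu=[-0.6382, -3.4357]  x^+=[-0.0101, -1.2092]  P^+=[0.2469 -0.0206; -0.0206 0.1450]
step 3: x^-=[0.2544, -1.3314]  P^-=[0.6539 -0.0267; -0.0267 0.2638]  S=[1.0317 -0.0823; -0.0823 0.5717]  K=[0.6139 -0.1527; 0.0893 0.4821]  nu=[-0.6250, -0.1654]  x^+=[-0.1040, -1.4670]  P^+=[0.2363 -0.0179; -0.0179 0.1297]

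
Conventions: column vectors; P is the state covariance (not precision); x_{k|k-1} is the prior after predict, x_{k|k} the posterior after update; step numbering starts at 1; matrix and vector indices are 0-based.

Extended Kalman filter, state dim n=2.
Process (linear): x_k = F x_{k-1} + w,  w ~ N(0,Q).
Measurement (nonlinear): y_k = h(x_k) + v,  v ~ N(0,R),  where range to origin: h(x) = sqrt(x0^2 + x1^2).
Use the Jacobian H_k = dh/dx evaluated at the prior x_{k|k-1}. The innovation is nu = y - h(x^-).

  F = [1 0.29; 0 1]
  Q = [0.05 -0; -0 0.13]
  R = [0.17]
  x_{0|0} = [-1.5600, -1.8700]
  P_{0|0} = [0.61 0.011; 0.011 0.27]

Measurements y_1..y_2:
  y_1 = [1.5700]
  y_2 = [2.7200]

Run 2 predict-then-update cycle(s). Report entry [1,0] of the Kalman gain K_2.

K[1,0] = -0.4723

step 1: x^-=[-2.1023, -1.8700]  P^-=[0.6891 0.0893; 0.0893 0.4000]  H_jac=[-0.7472 -0.6646]  S=[0.8201]  K=[-0.7002; -0.4055]  nu=[-1.2436]  x^+=[-1.2315, -1.3657]  P^+=[0.2870 -0.1436; -0.1436 0.2651]
step 2: x^-=[-1.6275, -1.3657]  P^-=[0.2760 -0.0667; -0.0667 0.3951]  H_jac=[-0.7660 -0.6428]  S=[0.4296]  K=[-0.3925; -0.4723]  nu=[0.5954]  x^+=[-1.8612, -1.6469]  P^+=[0.2099 -0.1463; -0.1463 0.2993]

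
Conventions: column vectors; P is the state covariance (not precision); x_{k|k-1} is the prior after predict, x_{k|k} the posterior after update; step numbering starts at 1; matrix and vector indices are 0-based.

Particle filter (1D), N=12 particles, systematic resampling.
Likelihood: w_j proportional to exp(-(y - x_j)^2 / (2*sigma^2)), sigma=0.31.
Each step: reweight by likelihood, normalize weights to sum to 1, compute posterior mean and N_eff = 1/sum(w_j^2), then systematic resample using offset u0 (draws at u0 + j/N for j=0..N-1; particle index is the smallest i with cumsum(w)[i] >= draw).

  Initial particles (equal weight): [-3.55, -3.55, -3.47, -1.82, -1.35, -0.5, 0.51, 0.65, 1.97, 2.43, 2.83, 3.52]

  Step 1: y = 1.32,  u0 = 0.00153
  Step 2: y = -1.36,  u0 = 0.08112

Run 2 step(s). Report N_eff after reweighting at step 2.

step 1: w=[0.0000, 0.0000, 0.0000, 0.0000, 0.0000, 0.0000, 0.1359, 0.3993, 0.4581, 0.0068, 0.0000, 0.0000]  mean=1.2478  Neff=2.5791  idx=[6, 6, 7, 7, 7, 7, 7, 8, 8, 8, 8, 8]
step 2: w=[0.4355, 0.4355, 0.0258, 0.0258, 0.0258, 0.0258, 0.0258, 0.0000, 0.0000, 0.0000, 0.0000, 0.0000]  mean=0.5281  Neff=2.6133  idx=[0, 0, 0, 0, 0, 1, 1, 1, 1, 1, 3, 6]

N_eff = 2.6133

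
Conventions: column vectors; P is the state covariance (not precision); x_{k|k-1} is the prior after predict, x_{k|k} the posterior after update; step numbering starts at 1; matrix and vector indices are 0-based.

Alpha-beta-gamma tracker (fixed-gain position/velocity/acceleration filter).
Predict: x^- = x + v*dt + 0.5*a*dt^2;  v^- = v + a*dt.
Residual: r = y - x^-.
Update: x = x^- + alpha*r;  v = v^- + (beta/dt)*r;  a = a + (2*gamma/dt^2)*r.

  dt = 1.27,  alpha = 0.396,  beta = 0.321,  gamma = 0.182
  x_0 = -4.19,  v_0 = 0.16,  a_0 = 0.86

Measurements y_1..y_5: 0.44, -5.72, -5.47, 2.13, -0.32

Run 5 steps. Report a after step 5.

a_post = -0.4125

step 1: x_pred=-3.2933  r=3.7333  x^+=-1.8149  v^+=2.1958  a^+=1.7025
step 2: x_pred=2.3468  r=-8.0668  x^+=-0.8477  v^+=2.3191  a^+=-0.1180
step 3: x_pred=2.0024  r=-7.4724  x^+=-0.9567  v^+=0.2805  a^+=-1.8044
step 4: x_pred=-2.0555  r=4.1855  x^+=-0.3981  v^+=-0.9531  a^+=-0.8598
step 5: x_pred=-2.3019  r=1.9819  x^+=-1.5170  v^+=-1.5441  a^+=-0.4125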